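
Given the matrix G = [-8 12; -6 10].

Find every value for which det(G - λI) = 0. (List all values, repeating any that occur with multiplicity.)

-2, 4

det(G - tI) = (-8 - t)(10 - t) - (12)·(-6) = t^2 - 2t - 8.
This factors as (t + 2)·(t - 4) = 0.
Eigenvalues: -2, 4.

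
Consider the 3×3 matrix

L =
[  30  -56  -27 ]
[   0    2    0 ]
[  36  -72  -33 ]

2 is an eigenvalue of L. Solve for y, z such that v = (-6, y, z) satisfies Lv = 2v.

We need (L - 2I)v = 0.
L - 2I = [[28, -56, -27], [0, 0, 0], [36, -72, -35]].
Row 1: (28)·-6 + (-56)·y + (-27)·z = 0
Row 2: (0)·-6 + (0)·y + (0)·z = 0
Row 3: (36)·-6 + (-72)·y + (-35)·z = 0
Solving gives y = -3, z = 0.
Check: L·(-6, -3, 0) = (-12, -6, 0) = 2·(-6, -3, 0).

-3, 0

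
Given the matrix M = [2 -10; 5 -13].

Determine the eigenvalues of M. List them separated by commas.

-8, -3

det(M - lambda·I) = (2 - lambda)(-13 - lambda) - (-10)·(5) = lambda^2 + 11·lambda + 24.
This factors as (lambda + 8)·(lambda + 3) = 0.
Eigenvalues: -8, -3.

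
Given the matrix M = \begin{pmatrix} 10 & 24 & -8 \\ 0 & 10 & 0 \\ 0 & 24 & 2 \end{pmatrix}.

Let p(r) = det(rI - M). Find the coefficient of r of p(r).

140

p(r) = r^3 - 22r^2 + 140r - 200.
The coefficient of r is 140.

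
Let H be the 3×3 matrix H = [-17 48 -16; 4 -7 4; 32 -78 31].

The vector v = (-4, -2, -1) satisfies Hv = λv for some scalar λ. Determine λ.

3

Compute Hv: H·(-4, -2, -1) = (-12, -6, -3).
Since Hv = λv, compare component 1: -12 = λ·-4, so λ = 3.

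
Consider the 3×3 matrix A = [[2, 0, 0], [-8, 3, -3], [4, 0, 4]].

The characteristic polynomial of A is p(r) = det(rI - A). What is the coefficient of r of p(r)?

26

p(r) = r^3 - 9r^2 + 26r - 24.
The coefficient of r is 26.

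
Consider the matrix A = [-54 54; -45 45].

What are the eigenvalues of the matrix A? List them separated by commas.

-9, 0

det(A - tI) = (-54 - t)(45 - t) - (54)·(-45) = t^2 + 9t.
This factors as (t + 9)·t = 0.
Eigenvalues: -9, 0.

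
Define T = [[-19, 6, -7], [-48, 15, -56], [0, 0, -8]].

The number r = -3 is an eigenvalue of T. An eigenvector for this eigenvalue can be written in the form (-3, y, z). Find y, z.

We need (T + 3I)v = 0.
T + 3I = [[-16, 6, -7], [-48, 18, -56], [0, 0, -5]].
Row 1: (-16)·-3 + (6)·y + (-7)·z = 0
Row 2: (-48)·-3 + (18)·y + (-56)·z = 0
Row 3: (0)·-3 + (0)·y + (-5)·z = 0
Solving gives y = -8, z = 0.
Check: T·(-3, -8, 0) = (9, 24, 0) = -3·(-3, -8, 0).

-8, 0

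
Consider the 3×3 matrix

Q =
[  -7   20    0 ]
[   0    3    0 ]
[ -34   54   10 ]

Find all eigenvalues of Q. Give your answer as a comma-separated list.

The characteristic polynomial is p(s) = det(sI - Q).
Cofactor expansion gives p(s) = s^3 - 6s^2 - 61s + 210.
Rational-root test: s = -7 gives p(-7) = 0.
Factor out (s + 7): p(s) = (s + 7)·(s^2 - 13s + 30).
The quadratic factors as (s - 3)·(s - 10).
Eigenvalues: -7, 3, 10.

-7, 3, 10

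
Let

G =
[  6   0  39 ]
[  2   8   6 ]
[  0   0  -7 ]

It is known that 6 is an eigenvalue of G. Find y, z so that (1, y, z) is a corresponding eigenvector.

-1, 0

We need (G - 6I)v = 0.
G - 6I = [[0, 0, 39], [2, 2, 6], [0, 0, -13]].
Row 1: (0)·1 + (0)·y + (39)·z = 0
Row 2: (2)·1 + (2)·y + (6)·z = 0
Row 3: (0)·1 + (0)·y + (-13)·z = 0
Solving gives y = -1, z = 0.
Check: G·(1, -1, 0) = (6, -6, 0) = 6·(1, -1, 0).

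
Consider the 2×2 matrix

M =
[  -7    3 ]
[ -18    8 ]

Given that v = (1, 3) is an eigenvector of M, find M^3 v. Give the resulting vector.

First find the eigenvalue: Mv = (2, 6) = 2·(1, 3), so λ = 2.
Then M^3 v = λ^3·v = 2^3·(1, 3) = 8·(1, 3) = (8, 24).

(8, 24)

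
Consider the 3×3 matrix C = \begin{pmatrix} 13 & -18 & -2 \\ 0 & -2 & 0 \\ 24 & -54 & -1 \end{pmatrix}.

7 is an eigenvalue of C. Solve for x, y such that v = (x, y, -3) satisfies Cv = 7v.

-1, 0

We need (C - 7I)v = 0.
C - 7I = [[6, -18, -2], [0, -9, 0], [24, -54, -8]].
Row 1: (6)·x + (-18)·y + (-2)·-3 = 0
Row 2: (0)·x + (-9)·y + (0)·-3 = 0
Row 3: (24)·x + (-54)·y + (-8)·-3 = 0
Solving gives x = -1, y = 0.
Check: C·(-1, 0, -3) = (-7, 0, -21) = 7·(-1, 0, -3).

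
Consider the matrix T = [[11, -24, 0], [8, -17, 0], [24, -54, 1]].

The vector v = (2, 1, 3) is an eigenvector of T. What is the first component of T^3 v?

First find the eigenvalue: Tv = (-2, -1, -3) = -1·(2, 1, 3), so λ = -1.
Then T^3 v = λ^3·v = (-1)^3·(2, 1, 3) = -1·(2, 1, 3) = (-2, -1, -3).

-2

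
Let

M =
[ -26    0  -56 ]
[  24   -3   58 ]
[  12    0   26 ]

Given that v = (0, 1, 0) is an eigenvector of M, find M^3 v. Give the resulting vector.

First find the eigenvalue: Mv = (0, -3, 0) = -3·(0, 1, 0), so λ = -3.
Then M^3 v = λ^3·v = (-3)^3·(0, 1, 0) = -27·(0, 1, 0) = (0, -27, 0).

(0, -27, 0)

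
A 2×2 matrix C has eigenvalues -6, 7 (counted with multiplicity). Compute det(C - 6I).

If C has eigenvalues -6, 7, then C - 6I has eigenvalues -12, 1.
det(C - 6I) = (-12) · (1) = -12.

-12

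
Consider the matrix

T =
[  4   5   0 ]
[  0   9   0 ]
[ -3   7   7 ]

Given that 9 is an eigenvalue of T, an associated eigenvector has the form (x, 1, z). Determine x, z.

1, 2

We need (T - 9I)v = 0.
T - 9I = [[-5, 5, 0], [0, 0, 0], [-3, 7, -2]].
Row 1: (-5)·x + (5)·1 + (0)·z = 0
Row 2: (0)·x + (0)·1 + (0)·z = 0
Row 3: (-3)·x + (7)·1 + (-2)·z = 0
Solving gives x = 1, z = 2.
Check: T·(1, 1, 2) = (9, 9, 18) = 9·(1, 1, 2).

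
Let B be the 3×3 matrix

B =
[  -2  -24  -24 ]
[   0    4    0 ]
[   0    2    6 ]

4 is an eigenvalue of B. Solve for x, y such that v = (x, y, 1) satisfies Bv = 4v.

0, -1

We need (B - 4I)v = 0.
B - 4I = [[-6, -24, -24], [0, 0, 0], [0, 2, 2]].
Row 1: (-6)·x + (-24)·y + (-24)·1 = 0
Row 2: (0)·x + (0)·y + (0)·1 = 0
Row 3: (0)·x + (2)·y + (2)·1 = 0
Solving gives x = 0, y = -1.
Check: B·(0, -1, 1) = (0, -4, 4) = 4·(0, -1, 1).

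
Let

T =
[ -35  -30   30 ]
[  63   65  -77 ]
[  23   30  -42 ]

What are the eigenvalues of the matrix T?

-12, -5, 5

Compute the characteristic polynomial p(μ) = det(μI - T).
Cofactor expansion gives p(μ) = μ^3 + 12μ^2 - 25μ - 300.
Since p(-12) = 0, μ = -12 is a root.
Factor out (μ + 12): p(μ) = (μ + 12)·(μ^2 - 25).
The quadratic factors as (μ + 5)·(μ - 5).
Eigenvalues: -12, -5, 5.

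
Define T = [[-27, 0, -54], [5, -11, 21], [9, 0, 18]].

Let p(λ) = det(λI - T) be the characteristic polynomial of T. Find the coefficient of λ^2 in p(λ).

The coefficient of λ^2 of det(λI - T) is −trace(T).
trace(T) = (-27) + (-11) + (18) = -20, so the coefficient is 20.

20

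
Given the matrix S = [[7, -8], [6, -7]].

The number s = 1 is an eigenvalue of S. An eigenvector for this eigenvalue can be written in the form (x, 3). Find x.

4

We need (S - 1I)v = 0.
S - 1I = [[6, -8], [6, -8]].
Row 1: (6)·x + (-8)·3 = 0
Row 2: (6)·x + (-8)·3 = 0
Solving gives x = 4.
Check: S·(4, 3) = (4, 3) = 1·(4, 3).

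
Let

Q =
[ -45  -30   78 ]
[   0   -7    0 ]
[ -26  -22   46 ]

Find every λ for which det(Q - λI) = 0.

Set up det(sI - Q) = 0.
Cofactor expansion gives p(s) = s^3 + 6s^2 - 49s - 294.
Rational-root test: s = -6 gives p(-6) = 0.
Dividing by (s + 6) leaves s^2 - 49.
The quadratic factors as (s + 7)·(s - 7).
Eigenvalues: -7, -6, 7.

-7, -6, 7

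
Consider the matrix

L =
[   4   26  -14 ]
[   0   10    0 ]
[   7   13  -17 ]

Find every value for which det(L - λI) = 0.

The characteristic polynomial is p(lambda) = det(lambda·I - L).
Expanding the 3×3 determinant: p(lambda) = lambda^3 + 3·lambda^2 - 100·lambda - 300.
Try lambda = -10: p(-10) = 0, so -10 is a root.
Dividing by (lambda + 10) leaves lambda^2 - 7·lambda - 30.
The quadratic factors as (lambda + 3)·(lambda - 10).
Eigenvalues: -10, -3, 10.

-10, -3, 10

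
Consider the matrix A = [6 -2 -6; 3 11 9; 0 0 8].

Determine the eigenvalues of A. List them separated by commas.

8, 8, 9

The characteristic polynomial is p(r) = det(rI - A).
Cofactor expansion gives p(r) = r^3 - 25r^2 + 208r - 576.
Since p(8) = 0, r = 8 is a root.
Factor out (r - 8): p(r) = (r - 8)·(r^2 - 17r + 72).
The quadratic factors as (r - 8)·(r - 9).
Eigenvalues: 8, 8, 9.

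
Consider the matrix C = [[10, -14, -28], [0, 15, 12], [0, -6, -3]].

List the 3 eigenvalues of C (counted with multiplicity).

3, 9, 10

The characteristic polynomial is p(λ) = det(λI - C).
Cofactor expansion gives p(λ) = λ^3 - 22λ^2 + 147λ - 270.
Since p(3) = 0, λ = 3 is a root.
Dividing by (λ - 3) leaves λ^2 - 19λ + 90.
The quadratic factors as (λ - 9)·(λ - 10).
Eigenvalues: 3, 9, 10.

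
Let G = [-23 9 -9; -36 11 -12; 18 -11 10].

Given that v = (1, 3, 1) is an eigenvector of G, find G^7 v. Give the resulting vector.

First find the eigenvalue: Gv = (-5, -15, -5) = -5·(1, 3, 1), so λ = -5.
Then G^7 v = λ^7·v = (-5)^7·(1, 3, 1) = -78125·(1, 3, 1) = (-78125, -234375, -78125).

(-78125, -234375, -78125)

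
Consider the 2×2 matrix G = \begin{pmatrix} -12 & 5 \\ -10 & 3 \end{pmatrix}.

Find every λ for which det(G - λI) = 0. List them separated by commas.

det(G - λI) = (-12 - λ)(3 - λ) - (5)·(-10) = λ^2 + 9λ + 14.
This factors as (λ + 7)·(λ + 2) = 0.
Eigenvalues: -7, -2.

-7, -2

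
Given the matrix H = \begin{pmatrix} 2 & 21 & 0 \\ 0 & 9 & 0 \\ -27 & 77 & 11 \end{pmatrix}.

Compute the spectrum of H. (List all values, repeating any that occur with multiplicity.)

Set up det(lambda·I - H) = 0.
Expanding the 3×3 determinant: p(lambda) = lambda^3 - 22·lambda^2 + 139·lambda - 198.
Rational-root test: lambda = 2 gives p(2) = 0.
Factor out (lambda - 2): p(lambda) = (lambda - 2)·(lambda^2 - 20·lambda + 99).
The quadratic factors as (lambda - 9)·(lambda - 11).
Eigenvalues: 2, 9, 11.

2, 9, 11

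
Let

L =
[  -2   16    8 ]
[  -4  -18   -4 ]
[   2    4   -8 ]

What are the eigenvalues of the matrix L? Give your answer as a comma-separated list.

-10, -10, -8

The characteristic polynomial is p(s) = det(sI - L).
Cofactor expansion gives p(s) = s^3 + 28s^2 + 260s + 800.
Rational-root test: s = -10 gives p(-10) = 0.
Factor out (s + 10): p(s) = (s + 10)·(s^2 + 18s + 80).
The quadratic factors as (s + 10)·(s + 8).
Eigenvalues: -10, -10, -8.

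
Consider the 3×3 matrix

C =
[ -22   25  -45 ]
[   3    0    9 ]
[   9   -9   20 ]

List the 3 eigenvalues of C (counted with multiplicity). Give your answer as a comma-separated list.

Set up det(lambda·I - C) = 0.
Cofactor expansion gives p(lambda) = lambda^3 + 2·lambda^2 - 29·lambda + 42.
Since p(-7) = 0, lambda = -7 is a root.
Dividing by (lambda + 7) leaves lambda^2 - 5·lambda + 6.
The quadratic factors as (lambda - 2)·(lambda - 3).
Eigenvalues: -7, 2, 3.

-7, 2, 3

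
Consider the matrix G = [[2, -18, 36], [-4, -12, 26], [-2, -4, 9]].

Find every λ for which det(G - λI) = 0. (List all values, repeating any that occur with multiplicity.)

Compute the characteristic polynomial p(lambda) = det(lambda·I - G).
Expanding along the first row, p(lambda) = lambda^3 + lambda^2 - 10·lambda + 8.
Rational-root test: lambda = 2 gives p(2) = 0.
Dividing by (lambda - 2) leaves lambda^2 + 3·lambda - 4.
The quadratic factors as (lambda + 4)·(lambda - 1).
Eigenvalues: -4, 1, 2.

-4, 1, 2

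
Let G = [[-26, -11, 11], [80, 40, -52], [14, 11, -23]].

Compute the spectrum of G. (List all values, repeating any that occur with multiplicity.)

Compute the characteristic polynomial p(lambda) = det(lambda·I - G).
Cofactor expansion gives p(lambda) = lambda^3 + 9·lambda^2 - 64·lambda - 336.
Try lambda = 7: p(7) = 0, so 7 is a root.
Factor out (lambda - 7): p(lambda) = (lambda - 7)·(lambda^2 + 16·lambda + 48).
The quadratic factors as (lambda + 12)·(lambda + 4).
Eigenvalues: -12, -4, 7.

-12, -4, 7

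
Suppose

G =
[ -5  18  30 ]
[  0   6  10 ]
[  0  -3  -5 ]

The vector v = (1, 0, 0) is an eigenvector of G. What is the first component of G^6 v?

15625

First find the eigenvalue: Gv = (-5, 0, 0) = -5·(1, 0, 0), so λ = -5.
Then G^6 v = λ^6·v = (-5)^6·(1, 0, 0) = 15625·(1, 0, 0) = (15625, 0, 0).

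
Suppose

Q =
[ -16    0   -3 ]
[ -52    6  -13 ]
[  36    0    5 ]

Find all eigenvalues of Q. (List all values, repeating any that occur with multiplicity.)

-7, -4, 6

The characteristic polynomial is p(lambda) = det(lambda·I - Q).
Expanding the 3×3 determinant: p(lambda) = lambda^3 + 5·lambda^2 - 38·lambda - 168.
Since p(6) = 0, lambda = 6 is a root.
Dividing by (lambda - 6) leaves lambda^2 + 11·lambda + 28.
The quadratic factors as (lambda + 7)·(lambda + 4).
Eigenvalues: -7, -4, 6.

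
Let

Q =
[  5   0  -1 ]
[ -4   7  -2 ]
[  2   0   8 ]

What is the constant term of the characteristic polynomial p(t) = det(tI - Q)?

-294

p(0) = det(0·I − Q) = det(−Q) = (−1)^3·det(Q).
det(Q) = 294, so p(0) = -294.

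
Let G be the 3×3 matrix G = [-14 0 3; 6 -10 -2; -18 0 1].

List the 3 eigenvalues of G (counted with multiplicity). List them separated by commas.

-10, -8, -5

Compute the characteristic polynomial p(λ) = det(λI - G).
Expanding the 3×3 determinant: p(λ) = λ^3 + 23λ^2 + 170λ + 400.
Try λ = -8: p(-8) = 0, so -8 is a root.
Factor out (λ + 8): p(λ) = (λ + 8)·(λ^2 + 15λ + 50).
The quadratic factors as (λ + 10)·(λ + 5).
Eigenvalues: -10, -8, -5.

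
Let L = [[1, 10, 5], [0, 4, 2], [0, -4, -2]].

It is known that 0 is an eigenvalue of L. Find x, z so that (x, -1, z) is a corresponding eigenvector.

0, 2

We need (L)v = 0.
L = [[1, 10, 5], [0, 4, 2], [0, -4, -2]].
Row 1: (1)·x + (10)·-1 + (5)·z = 0
Row 2: (0)·x + (4)·-1 + (2)·z = 0
Row 3: (0)·x + (-4)·-1 + (-2)·z = 0
Solving gives x = 0, z = 2.
Check: L·(0, -1, 2) = (0, 0, 0) = 0·(0, -1, 2).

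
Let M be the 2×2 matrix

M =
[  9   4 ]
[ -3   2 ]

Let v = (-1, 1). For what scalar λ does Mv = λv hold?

5

Compute Mv: M·(-1, 1) = (-5, 5).
Since Mv = λv, compare component 1: -5 = λ·-1, so λ = 5.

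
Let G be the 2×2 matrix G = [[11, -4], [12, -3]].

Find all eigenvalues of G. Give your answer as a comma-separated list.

det(G - rI) = (11 - r)(-3 - r) - (-4)·(12) = r^2 - 8r + 15.
This factors as (r - 3)·(r - 5) = 0.
Eigenvalues: 3, 5.

3, 5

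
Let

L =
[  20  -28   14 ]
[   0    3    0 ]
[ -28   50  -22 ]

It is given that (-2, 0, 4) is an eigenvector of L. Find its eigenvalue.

Compute Lv: L·(-2, 0, 4) = (16, 0, -32).
Since Lv = λv, compare component 1: 16 = λ·-2, so λ = -8.

-8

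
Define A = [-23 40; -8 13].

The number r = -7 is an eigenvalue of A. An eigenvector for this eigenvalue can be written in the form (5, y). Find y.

2

We need (A + 7I)v = 0.
A + 7I = [[-16, 40], [-8, 20]].
Row 1: (-16)·5 + (40)·y = 0
Row 2: (-8)·5 + (20)·y = 0
Solving gives y = 2.
Check: A·(5, 2) = (-35, -14) = -7·(5, 2).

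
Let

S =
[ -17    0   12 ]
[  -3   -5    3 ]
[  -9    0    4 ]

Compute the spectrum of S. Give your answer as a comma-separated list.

-8, -5, -5

Compute the characteristic polynomial p(r) = det(rI - S).
Expanding the 3×3 determinant: p(r) = r^3 + 18r^2 + 105r + 200.
Try r = -8: p(-8) = 0, so -8 is a root.
Dividing by (r + 8) leaves r^2 + 10r + 25.
The quadratic factor is (r + 5)^2.
Eigenvalues: -8, -5, -5.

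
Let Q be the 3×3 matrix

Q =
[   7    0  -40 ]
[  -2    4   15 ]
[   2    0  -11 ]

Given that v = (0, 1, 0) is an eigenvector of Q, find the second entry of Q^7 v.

First find the eigenvalue: Qv = (0, 4, 0) = 4·(0, 1, 0), so λ = 4.
Then Q^7 v = λ^7·v = 4^7·(0, 1, 0) = 16384·(0, 1, 0) = (0, 16384, 0).

16384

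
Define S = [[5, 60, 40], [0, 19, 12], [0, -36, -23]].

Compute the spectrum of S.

-5, 1, 5

The characteristic polynomial is p(μ) = det(μI - S).
Expanding along the first row, p(μ) = μ^3 - μ^2 - 25μ + 25.
Since p(-5) = 0, μ = -5 is a root.
Dividing by (μ + 5) leaves μ^2 - 6μ + 5.
The quadratic factors as (μ - 1)·(μ - 5).
Eigenvalues: -5, 1, 5.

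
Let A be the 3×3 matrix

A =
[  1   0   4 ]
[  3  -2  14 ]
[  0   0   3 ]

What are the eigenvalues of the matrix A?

-2, 1, 3

Compute the characteristic polynomial p(λ) = det(λI - A).
Expanding the 3×3 determinant: p(λ) = λ^3 - 2λ^2 - 5λ + 6.
Try λ = 1: p(1) = 0, so 1 is a root.
Factor out (λ - 1): p(λ) = (λ - 1)·(λ^2 - λ - 6).
The quadratic factors as (λ + 2)·(λ - 3).
Eigenvalues: -2, 1, 3.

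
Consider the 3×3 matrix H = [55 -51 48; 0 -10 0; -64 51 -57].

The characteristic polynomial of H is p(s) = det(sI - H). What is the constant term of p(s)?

-630

p(s) = s^3 + 12s^2 - 43s - 630.
The constant term is -630.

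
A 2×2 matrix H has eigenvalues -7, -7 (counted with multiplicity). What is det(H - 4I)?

121

If H has eigenvalues -7, -7, then H - 4I has eigenvalues -11, -11.
det(H - 4I) = (-11) · (-11) = 121.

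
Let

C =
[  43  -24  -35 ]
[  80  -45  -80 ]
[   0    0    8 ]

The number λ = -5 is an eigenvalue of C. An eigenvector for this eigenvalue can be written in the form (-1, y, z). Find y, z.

We need (C + 5I)v = 0.
C + 5I = [[48, -24, -35], [80, -40, -80], [0, 0, 13]].
Row 1: (48)·-1 + (-24)·y + (-35)·z = 0
Row 2: (80)·-1 + (-40)·y + (-80)·z = 0
Row 3: (0)·-1 + (0)·y + (13)·z = 0
Solving gives y = -2, z = 0.
Check: C·(-1, -2, 0) = (5, 10, 0) = -5·(-1, -2, 0).

-2, 0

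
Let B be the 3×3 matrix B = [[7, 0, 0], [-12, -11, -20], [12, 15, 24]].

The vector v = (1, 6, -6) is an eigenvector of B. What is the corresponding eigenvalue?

Compute Bv: B·(1, 6, -6) = (7, 42, -42).
Since Bv = λv, compare component 1: 7 = λ·1, so λ = 7.

7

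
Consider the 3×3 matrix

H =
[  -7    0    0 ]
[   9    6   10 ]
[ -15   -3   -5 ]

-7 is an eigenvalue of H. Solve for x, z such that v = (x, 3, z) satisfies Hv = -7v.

-1, -3

We need (H + 7I)v = 0.
H + 7I = [[0, 0, 0], [9, 13, 10], [-15, -3, 2]].
Row 1: (0)·x + (0)·3 + (0)·z = 0
Row 2: (9)·x + (13)·3 + (10)·z = 0
Row 3: (-15)·x + (-3)·3 + (2)·z = 0
Solving gives x = -1, z = -3.
Check: H·(-1, 3, -3) = (7, -21, 21) = -7·(-1, 3, -3).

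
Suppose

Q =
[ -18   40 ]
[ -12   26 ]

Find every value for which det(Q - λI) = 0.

2, 6

det(Q - rI) = (-18 - r)(26 - r) - (40)·(-12) = r^2 - 8r + 12.
This factors as (r - 2)·(r - 6) = 0.
Eigenvalues: 2, 6.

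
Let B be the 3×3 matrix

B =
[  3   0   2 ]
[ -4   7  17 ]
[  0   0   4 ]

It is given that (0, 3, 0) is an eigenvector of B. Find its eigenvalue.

7

Compute Bv: B·(0, 3, 0) = (0, 21, 0).
Since Bv = λv, compare component 2: 21 = λ·3, so λ = 7.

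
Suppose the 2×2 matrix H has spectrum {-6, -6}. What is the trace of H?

-12

trace(H) is the sum of the eigenvalues: (-6) + (-6) = -12.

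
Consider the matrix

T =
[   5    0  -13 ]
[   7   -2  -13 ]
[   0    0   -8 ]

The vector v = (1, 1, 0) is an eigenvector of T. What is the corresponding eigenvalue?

5

Compute Tv: T·(1, 1, 0) = (5, 5, 0).
Since Tv = λv, compare component 1: 5 = λ·1, so λ = 5.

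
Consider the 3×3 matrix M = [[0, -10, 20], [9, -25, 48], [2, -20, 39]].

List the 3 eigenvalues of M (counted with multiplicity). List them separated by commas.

Set up det(μI - M) = 0.
Cofactor expansion gives p(μ) = μ^3 - 14μ^2 + 35μ + 50.
Rational-root test: μ = -1 gives p(-1) = 0.
Factor out (μ + 1): p(μ) = (μ + 1)·(μ^2 - 15μ + 50).
The quadratic factors as (μ - 5)·(μ - 10).
Eigenvalues: -1, 5, 10.

-1, 5, 10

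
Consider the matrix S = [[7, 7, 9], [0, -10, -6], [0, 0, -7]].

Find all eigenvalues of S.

-10, -7, 7

S is upper triangular, so its eigenvalues are the diagonal entries.
Diagonal: 7, -10, -7.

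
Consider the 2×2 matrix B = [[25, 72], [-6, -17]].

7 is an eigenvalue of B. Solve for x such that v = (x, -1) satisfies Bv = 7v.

4

We need (B - 7I)v = 0.
B - 7I = [[18, 72], [-6, -24]].
Row 1: (18)·x + (72)·-1 = 0
Row 2: (-6)·x + (-24)·-1 = 0
Solving gives x = 4.
Check: B·(4, -1) = (28, -7) = 7·(4, -1).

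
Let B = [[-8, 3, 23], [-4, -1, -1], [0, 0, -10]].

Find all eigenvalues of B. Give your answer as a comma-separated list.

-10, -5, -4

The characteristic polynomial is p(lambda) = det(lambda·I - B).
Expanding along the first row, p(lambda) = lambda^3 + 19·lambda^2 + 110·lambda + 200.
Rational-root test: lambda = -10 gives p(-10) = 0.
Factor out (lambda + 10): p(lambda) = (lambda + 10)·(lambda^2 + 9·lambda + 20).
The quadratic factors as (lambda + 5)·(lambda + 4).
Eigenvalues: -10, -5, -4.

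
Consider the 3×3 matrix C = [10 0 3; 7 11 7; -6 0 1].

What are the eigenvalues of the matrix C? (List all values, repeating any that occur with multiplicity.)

The characteristic polynomial is p(λ) = det(λI - C).
Expanding the 3×3 determinant: p(λ) = λ^3 - 22λ^2 + 149λ - 308.
Since p(4) = 0, λ = 4 is a root.
Factor out (λ - 4): p(λ) = (λ - 4)·(λ^2 - 18λ + 77).
The quadratic factors as (λ - 7)·(λ - 11).
Eigenvalues: 4, 7, 11.

4, 7, 11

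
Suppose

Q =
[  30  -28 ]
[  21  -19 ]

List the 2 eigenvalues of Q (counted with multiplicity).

2, 9

det(Q - sI) = (30 - s)(-19 - s) - (-28)·(21) = s^2 - 11s + 18.
This factors as (s - 2)·(s - 9) = 0.
Eigenvalues: 2, 9.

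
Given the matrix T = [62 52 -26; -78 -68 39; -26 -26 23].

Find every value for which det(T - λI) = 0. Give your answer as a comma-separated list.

Compute the characteristic polynomial p(lambda) = det(lambda·I - T).
Expanding along the first row, p(lambda) = lambda^3 - 17·lambda^2 + 40·lambda + 300.
Try lambda = 10: p(10) = 0, so 10 is a root.
Factor out (lambda - 10): p(lambda) = (lambda - 10)·(lambda^2 - 7·lambda - 30).
The quadratic factors as (lambda + 3)·(lambda - 10).
Eigenvalues: -3, 10, 10.

-3, 10, 10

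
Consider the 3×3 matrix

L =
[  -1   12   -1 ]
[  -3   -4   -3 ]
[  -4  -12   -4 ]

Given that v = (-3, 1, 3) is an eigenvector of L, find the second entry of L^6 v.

4096

First find the eigenvalue: Lv = (12, -4, -12) = -4·(-3, 1, 3), so λ = -4.
Then L^6 v = λ^6·v = (-4)^6·(-3, 1, 3) = 4096·(-3, 1, 3) = (-12288, 4096, 12288).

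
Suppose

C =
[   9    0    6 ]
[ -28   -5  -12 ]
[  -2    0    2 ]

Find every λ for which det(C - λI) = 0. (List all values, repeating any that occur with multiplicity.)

-5, 5, 6

The characteristic polynomial is p(t) = det(tI - C).
Expanding along the first row, p(t) = t^3 - 6t^2 - 25t + 150.
Rational-root test: t = -5 gives p(-5) = 0.
Dividing by (t + 5) leaves t^2 - 11t + 30.
The quadratic factors as (t - 5)·(t - 6).
Eigenvalues: -5, 5, 6.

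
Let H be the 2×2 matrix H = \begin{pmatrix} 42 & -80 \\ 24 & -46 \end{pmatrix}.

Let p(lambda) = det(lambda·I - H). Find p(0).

p(0) = det(0·I − H) = det(−H) = (−1)^2·det(H).
det(H) = -12, so p(0) = -12.

-12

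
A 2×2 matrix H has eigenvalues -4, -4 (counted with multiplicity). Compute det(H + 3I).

1

If H has eigenvalues -4, -4, then H + 3I has eigenvalues -1, -1.
det(H + 3I) = (-1) · (-1) = 1.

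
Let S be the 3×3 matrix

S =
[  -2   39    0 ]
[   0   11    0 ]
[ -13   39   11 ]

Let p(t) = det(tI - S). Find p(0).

p(0) = det(0·I − S) = det(−S) = (−1)^3·det(S).
det(S) = -242, so p(0) = 242.

242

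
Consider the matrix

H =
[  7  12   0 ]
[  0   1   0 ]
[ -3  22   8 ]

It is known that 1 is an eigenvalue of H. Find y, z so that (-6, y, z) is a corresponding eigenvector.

We need (H - 1I)v = 0.
H - 1I = [[6, 12, 0], [0, 0, 0], [-3, 22, 7]].
Row 1: (6)·-6 + (12)·y + (0)·z = 0
Row 2: (0)·-6 + (0)·y + (0)·z = 0
Row 3: (-3)·-6 + (22)·y + (7)·z = 0
Solving gives y = 3, z = -12.
Check: H·(-6, 3, -12) = (-6, 3, -12) = 1·(-6, 3, -12).

3, -12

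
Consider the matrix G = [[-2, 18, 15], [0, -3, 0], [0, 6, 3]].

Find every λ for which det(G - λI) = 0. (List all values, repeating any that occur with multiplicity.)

The characteristic polynomial is p(t) = det(tI - G).
Expanding the 3×3 determinant: p(t) = t^3 + 2t^2 - 9t - 18.
Try t = 3: p(3) = 0, so 3 is a root.
Dividing by (t - 3) leaves t^2 + 5t + 6.
The quadratic factors as (t + 3)·(t + 2).
Eigenvalues: -3, -2, 3.

-3, -2, 3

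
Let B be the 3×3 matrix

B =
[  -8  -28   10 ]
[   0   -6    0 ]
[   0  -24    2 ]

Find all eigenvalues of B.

-8, -6, 2

Compute the characteristic polynomial p(λ) = det(λI - B).
Expanding along the first row, p(λ) = λ^3 + 12λ^2 + 20λ - 96.
Try λ = 2: p(2) = 0, so 2 is a root.
Dividing by (λ - 2) leaves λ^2 + 14λ + 48.
The quadratic factors as (λ + 8)·(λ + 6).
Eigenvalues: -8, -6, 2.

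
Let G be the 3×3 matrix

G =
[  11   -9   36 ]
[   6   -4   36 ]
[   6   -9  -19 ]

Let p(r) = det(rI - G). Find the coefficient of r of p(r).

-15

p(r) = r^3 + 12r^2 - 15r - 350.
The coefficient of r is -15.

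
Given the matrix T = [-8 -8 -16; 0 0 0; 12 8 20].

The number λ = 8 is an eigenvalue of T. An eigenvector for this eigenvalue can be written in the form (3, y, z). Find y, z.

0, -3

We need (T - 8I)v = 0.
T - 8I = [[-16, -8, -16], [0, -8, 0], [12, 8, 12]].
Row 1: (-16)·3 + (-8)·y + (-16)·z = 0
Row 2: (0)·3 + (-8)·y + (0)·z = 0
Row 3: (12)·3 + (8)·y + (12)·z = 0
Solving gives y = 0, z = -3.
Check: T·(3, 0, -3) = (24, 0, -24) = 8·(3, 0, -3).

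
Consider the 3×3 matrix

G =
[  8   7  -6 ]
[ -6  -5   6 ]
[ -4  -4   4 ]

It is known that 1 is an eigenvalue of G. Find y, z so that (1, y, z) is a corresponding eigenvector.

We need (G - 1I)v = 0.
G - 1I = [[7, 7, -6], [-6, -6, 6], [-4, -4, 3]].
Row 1: (7)·1 + (7)·y + (-6)·z = 0
Row 2: (-6)·1 + (-6)·y + (6)·z = 0
Row 3: (-4)·1 + (-4)·y + (3)·z = 0
Solving gives y = -1, z = 0.
Check: G·(1, -1, 0) = (1, -1, 0) = 1·(1, -1, 0).

-1, 0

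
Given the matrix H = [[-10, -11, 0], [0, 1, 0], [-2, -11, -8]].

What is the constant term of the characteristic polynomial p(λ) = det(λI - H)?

-80

p(0) = det(0·I − H) = det(−H) = (−1)^3·det(H).
det(H) = 80, so p(0) = -80.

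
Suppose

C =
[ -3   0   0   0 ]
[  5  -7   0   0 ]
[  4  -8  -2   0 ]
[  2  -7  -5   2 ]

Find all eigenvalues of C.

C is lower triangular, so its eigenvalues are the diagonal entries.
Diagonal: -3, -7, -2, 2.

-7, -3, -2, 2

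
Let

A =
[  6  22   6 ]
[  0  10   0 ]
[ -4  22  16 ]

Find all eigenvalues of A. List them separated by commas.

10, 10, 12

Compute the characteristic polynomial p(μ) = det(μI - A).
Expanding the 3×3 determinant: p(μ) = μ^3 - 32μ^2 + 340μ - 1200.
Try μ = 10: p(10) = 0, so 10 is a root.
Factor out (μ - 10): p(μ) = (μ - 10)·(μ^2 - 22μ + 120).
The quadratic factors as (μ - 10)·(μ - 12).
Eigenvalues: 10, 10, 12.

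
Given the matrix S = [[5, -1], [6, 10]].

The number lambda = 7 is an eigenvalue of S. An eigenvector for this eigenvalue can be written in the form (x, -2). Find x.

We need (S - 7I)v = 0.
S - 7I = [[-2, -1], [6, 3]].
Row 1: (-2)·x + (-1)·-2 = 0
Row 2: (6)·x + (3)·-2 = 0
Solving gives x = 1.
Check: S·(1, -2) = (7, -14) = 7·(1, -2).

1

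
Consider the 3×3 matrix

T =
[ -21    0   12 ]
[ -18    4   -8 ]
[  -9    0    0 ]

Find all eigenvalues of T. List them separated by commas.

-12, -9, 4

Compute the characteristic polynomial p(r) = det(rI - T).
Expanding the 3×3 determinant: p(r) = r^3 + 17r^2 + 24r - 432.
Try r = -9: p(-9) = 0, so -9 is a root.
Factor out (r + 9): p(r) = (r + 9)·(r^2 + 8r - 48).
The quadratic factors as (r + 12)·(r - 4).
Eigenvalues: -12, -9, 4.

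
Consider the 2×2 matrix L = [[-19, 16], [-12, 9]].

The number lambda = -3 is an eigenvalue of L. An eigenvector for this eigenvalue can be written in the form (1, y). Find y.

1

We need (L + 3I)v = 0.
L + 3I = [[-16, 16], [-12, 12]].
Row 1: (-16)·1 + (16)·y = 0
Row 2: (-12)·1 + (12)·y = 0
Solving gives y = 1.
Check: L·(1, 1) = (-3, -3) = -3·(1, 1).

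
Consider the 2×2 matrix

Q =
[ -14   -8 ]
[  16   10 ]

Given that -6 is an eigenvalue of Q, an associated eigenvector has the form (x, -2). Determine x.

We need (Q + 6I)v = 0.
Q + 6I = [[-8, -8], [16, 16]].
Row 1: (-8)·x + (-8)·-2 = 0
Row 2: (16)·x + (16)·-2 = 0
Solving gives x = 2.
Check: Q·(2, -2) = (-12, 12) = -6·(2, -2).

2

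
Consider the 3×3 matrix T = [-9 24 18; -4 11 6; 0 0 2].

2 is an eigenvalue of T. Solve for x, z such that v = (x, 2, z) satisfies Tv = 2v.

6, 1

We need (T - 2I)v = 0.
T - 2I = [[-11, 24, 18], [-4, 9, 6], [0, 0, 0]].
Row 1: (-11)·x + (24)·2 + (18)·z = 0
Row 2: (-4)·x + (9)·2 + (6)·z = 0
Row 3: (0)·x + (0)·2 + (0)·z = 0
Solving gives x = 6, z = 1.
Check: T·(6, 2, 1) = (12, 4, 2) = 2·(6, 2, 1).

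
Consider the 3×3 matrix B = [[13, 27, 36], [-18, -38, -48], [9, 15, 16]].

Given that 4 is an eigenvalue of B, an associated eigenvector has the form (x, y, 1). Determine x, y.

We need (B - 4I)v = 0.
B - 4I = [[9, 27, 36], [-18, -42, -48], [9, 15, 12]].
Row 1: (9)·x + (27)·y + (36)·1 = 0
Row 2: (-18)·x + (-42)·y + (-48)·1 = 0
Row 3: (9)·x + (15)·y + (12)·1 = 0
Solving gives x = 2, y = -2.
Check: B·(2, -2, 1) = (8, -8, 4) = 4·(2, -2, 1).

2, -2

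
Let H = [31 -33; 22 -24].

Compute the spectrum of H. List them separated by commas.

-2, 9

det(H - lambda·I) = (31 - lambda)(-24 - lambda) - (-33)·(22) = lambda^2 - 7·lambda - 18.
This factors as (lambda + 2)·(lambda - 9) = 0.
Eigenvalues: -2, 9.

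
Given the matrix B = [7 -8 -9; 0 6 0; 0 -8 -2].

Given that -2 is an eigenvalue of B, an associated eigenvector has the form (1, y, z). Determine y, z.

We need (B + 2I)v = 0.
B + 2I = [[9, -8, -9], [0, 8, 0], [0, -8, 0]].
Row 1: (9)·1 + (-8)·y + (-9)·z = 0
Row 2: (0)·1 + (8)·y + (0)·z = 0
Row 3: (0)·1 + (-8)·y + (0)·z = 0
Solving gives y = 0, z = 1.
Check: B·(1, 0, 1) = (-2, 0, -2) = -2·(1, 0, 1).

0, 1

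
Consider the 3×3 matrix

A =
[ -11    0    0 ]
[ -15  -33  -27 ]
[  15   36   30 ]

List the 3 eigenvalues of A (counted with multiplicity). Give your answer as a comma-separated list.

-11, -6, 3

Set up det(tI - A) = 0.
Cofactor expansion gives p(t) = t^3 + 14t^2 + 15t - 198.
Since p(-6) = 0, t = -6 is a root.
Dividing by (t + 6) leaves t^2 + 8t - 33.
The quadratic factors as (t + 11)·(t - 3).
Eigenvalues: -11, -6, 3.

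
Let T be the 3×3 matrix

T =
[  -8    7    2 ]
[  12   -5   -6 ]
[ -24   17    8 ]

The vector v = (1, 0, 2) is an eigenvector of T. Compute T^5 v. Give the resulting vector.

First find the eigenvalue: Tv = (-4, 0, -8) = -4·(1, 0, 2), so λ = -4.
Then T^5 v = λ^5·v = (-4)^5·(1, 0, 2) = -1024·(1, 0, 2) = (-1024, 0, -2048).

(-1024, 0, -2048)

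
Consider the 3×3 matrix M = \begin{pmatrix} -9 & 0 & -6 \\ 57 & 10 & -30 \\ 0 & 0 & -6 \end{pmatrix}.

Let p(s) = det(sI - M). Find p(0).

-540

p(0) = det(0·I − M) = det(−M) = (−1)^3·det(M).
det(M) = 540, so p(0) = -540.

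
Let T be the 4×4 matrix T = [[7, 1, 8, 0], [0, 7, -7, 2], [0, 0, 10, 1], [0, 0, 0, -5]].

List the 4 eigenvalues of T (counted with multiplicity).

T is upper triangular, so its eigenvalues are the diagonal entries.
Diagonal: 7, 7, 10, -5.

-5, 7, 7, 10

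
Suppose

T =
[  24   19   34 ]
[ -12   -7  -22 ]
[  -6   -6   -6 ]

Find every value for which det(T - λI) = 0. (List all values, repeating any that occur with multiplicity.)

0, 5, 6

The characteristic polynomial is p(μ) = det(μI - T).
Cofactor expansion gives p(μ) = μ^3 - 11μ^2 + 30μ.
Try μ = 6: p(6) = 0, so 6 is a root.
Dividing by (μ - 6) leaves μ^2 - 5μ.
The quadratic factors as μ·(μ - 5).
Eigenvalues: 0, 5, 6.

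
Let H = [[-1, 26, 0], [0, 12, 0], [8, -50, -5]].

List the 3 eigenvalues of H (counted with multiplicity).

-5, -1, 12

The characteristic polynomial is p(λ) = det(λI - H).
Cofactor expansion gives p(λ) = λ^3 - 6λ^2 - 67λ - 60.
Rational-root test: λ = -5 gives p(-5) = 0.
Factor out (λ + 5): p(λ) = (λ + 5)·(λ^2 - 11λ - 12).
The quadratic factors as (λ + 1)·(λ - 12).
Eigenvalues: -5, -1, 12.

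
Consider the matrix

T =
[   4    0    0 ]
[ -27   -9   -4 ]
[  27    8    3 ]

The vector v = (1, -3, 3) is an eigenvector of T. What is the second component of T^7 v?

First find the eigenvalue: Tv = (4, -12, 12) = 4·(1, -3, 3), so λ = 4.
Then T^7 v = λ^7·v = 4^7·(1, -3, 3) = 16384·(1, -3, 3) = (16384, -49152, 49152).

-49152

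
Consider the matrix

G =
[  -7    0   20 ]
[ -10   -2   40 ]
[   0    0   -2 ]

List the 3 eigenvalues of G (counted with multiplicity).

Compute the characteristic polynomial p(λ) = det(λI - G).
Expanding the 3×3 determinant: p(λ) = λ^3 + 11λ^2 + 32λ + 28.
Try λ = -2: p(-2) = 0, so -2 is a root.
Dividing by (λ + 2) leaves λ^2 + 9λ + 14.
The quadratic factors as (λ + 7)·(λ + 2).
Eigenvalues: -7, -2, -2.

-7, -2, -2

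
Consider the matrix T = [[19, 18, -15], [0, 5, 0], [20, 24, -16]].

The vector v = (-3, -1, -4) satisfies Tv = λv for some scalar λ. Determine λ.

5

Compute Tv: T·(-3, -1, -4) = (-15, -5, -20).
Since Tv = λv, compare component 1: -15 = λ·-3, so λ = 5.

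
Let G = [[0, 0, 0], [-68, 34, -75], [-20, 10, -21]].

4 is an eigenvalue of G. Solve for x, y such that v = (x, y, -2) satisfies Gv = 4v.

0, -5

We need (G - 4I)v = 0.
G - 4I = [[-4, 0, 0], [-68, 30, -75], [-20, 10, -25]].
Row 1: (-4)·x + (0)·y + (0)·-2 = 0
Row 2: (-68)·x + (30)·y + (-75)·-2 = 0
Row 3: (-20)·x + (10)·y + (-25)·-2 = 0
Solving gives x = 0, y = -5.
Check: G·(0, -5, -2) = (0, -20, -8) = 4·(0, -5, -2).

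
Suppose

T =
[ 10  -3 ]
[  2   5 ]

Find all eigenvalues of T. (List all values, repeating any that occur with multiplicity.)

7, 8

det(T - sI) = (10 - s)(5 - s) - (-3)·(2) = s^2 - 15s + 56.
This factors as (s - 7)·(s - 8) = 0.
Eigenvalues: 7, 8.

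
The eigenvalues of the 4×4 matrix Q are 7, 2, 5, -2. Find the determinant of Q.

-140

det(Q) is the product of the eigenvalues: (7) · (2) · (5) · (-2) = -140.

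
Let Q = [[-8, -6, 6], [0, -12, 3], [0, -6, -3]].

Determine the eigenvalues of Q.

-9, -8, -6

Compute the characteristic polynomial p(r) = det(rI - Q).
Cofactor expansion gives p(r) = r^3 + 23r^2 + 174r + 432.
Rational-root test: r = -8 gives p(-8) = 0.
Dividing by (r + 8) leaves r^2 + 15r + 54.
The quadratic factors as (r + 9)·(r + 6).
Eigenvalues: -9, -8, -6.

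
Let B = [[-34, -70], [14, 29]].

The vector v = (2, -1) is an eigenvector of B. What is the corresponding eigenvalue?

1

Compute Bv: B·(2, -1) = (2, -1).
Since Bv = λv, compare component 1: 2 = λ·2, so λ = 1.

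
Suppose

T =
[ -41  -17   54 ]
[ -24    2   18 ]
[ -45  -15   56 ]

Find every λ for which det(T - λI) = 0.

Compute the characteristic polynomial p(lambda) = det(lambda·I - T).
Expanding the 3×3 determinant: p(lambda) = lambda^3 - 17·lambda^2 + 26·lambda + 440.
Since p(10) = 0, lambda = 10 is a root.
Factor out (lambda - 10): p(lambda) = (lambda - 10)·(lambda^2 - 7·lambda - 44).
The quadratic factors as (lambda + 4)·(lambda - 11).
Eigenvalues: -4, 10, 11.

-4, 10, 11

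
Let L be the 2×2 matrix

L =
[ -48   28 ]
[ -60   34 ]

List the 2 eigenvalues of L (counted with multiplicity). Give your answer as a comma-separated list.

det(L - λI) = (-48 - λ)(34 - λ) - (28)·(-60) = λ^2 + 14λ + 48.
This factors as (λ + 8)·(λ + 6) = 0.
Eigenvalues: -8, -6.

-8, -6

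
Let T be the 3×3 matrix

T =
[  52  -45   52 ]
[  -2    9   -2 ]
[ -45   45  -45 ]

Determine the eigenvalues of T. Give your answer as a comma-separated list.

0, 7, 9

The characteristic polynomial is p(r) = det(rI - T).
Expanding the 3×3 determinant: p(r) = r^3 - 16r^2 + 63r.
Try r = 7: p(7) = 0, so 7 is a root.
Factor out (r - 7): p(r) = (r - 7)·(r^2 - 9r).
The quadratic factors as r·(r - 9).
Eigenvalues: 0, 7, 9.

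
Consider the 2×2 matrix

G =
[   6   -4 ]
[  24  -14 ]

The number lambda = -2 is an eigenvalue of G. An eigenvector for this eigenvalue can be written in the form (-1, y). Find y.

-2

We need (G + 2I)v = 0.
G + 2I = [[8, -4], [24, -12]].
Row 1: (8)·-1 + (-4)·y = 0
Row 2: (24)·-1 + (-12)·y = 0
Solving gives y = -2.
Check: G·(-1, -2) = (2, 4) = -2·(-1, -2).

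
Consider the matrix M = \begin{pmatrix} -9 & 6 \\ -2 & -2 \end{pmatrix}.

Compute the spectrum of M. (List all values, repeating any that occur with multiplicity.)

det(M - tI) = (-9 - t)(-2 - t) - (6)·(-2) = t^2 + 11t + 30.
This factors as (t + 6)·(t + 5) = 0.
Eigenvalues: -6, -5.

-6, -5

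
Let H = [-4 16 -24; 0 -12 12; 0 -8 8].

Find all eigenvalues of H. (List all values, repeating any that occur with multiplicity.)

The characteristic polynomial is p(μ) = det(μI - H).
Cofactor expansion gives p(μ) = μ^3 + 8μ^2 + 16μ.
Try μ = -4: p(-4) = 0, so -4 is a root.
Dividing by (μ + 4) leaves μ^2 + 4μ.
The quadratic factors as (μ + 4)·μ.
Eigenvalues: -4, -4, 0.

-4, -4, 0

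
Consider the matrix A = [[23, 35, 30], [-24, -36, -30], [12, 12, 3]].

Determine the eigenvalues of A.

-12, -1, 3

Set up det(μI - A) = 0.
Cofactor expansion gives p(μ) = μ^3 + 10μ^2 - 27μ - 36.
Rational-root test: μ = -12 gives p(-12) = 0.
Factor out (μ + 12): p(μ) = (μ + 12)·(μ^2 - 2μ - 3).
The quadratic factors as (μ + 1)·(μ - 3).
Eigenvalues: -12, -1, 3.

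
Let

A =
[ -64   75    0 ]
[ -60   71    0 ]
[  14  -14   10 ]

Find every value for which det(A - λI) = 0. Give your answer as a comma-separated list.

-4, 10, 11

Compute the characteristic polynomial p(μ) = det(μI - A).
Expanding along the first row, p(μ) = μ^3 - 17μ^2 + 26μ + 440.
Since p(10) = 0, μ = 10 is a root.
Dividing by (μ - 10) leaves μ^2 - 7μ - 44.
The quadratic factors as (μ + 4)·(μ - 11).
Eigenvalues: -4, 10, 11.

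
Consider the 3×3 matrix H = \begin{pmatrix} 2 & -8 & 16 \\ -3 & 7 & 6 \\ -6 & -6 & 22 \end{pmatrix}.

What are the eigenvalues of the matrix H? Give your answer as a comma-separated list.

Compute the characteristic polynomial p(r) = det(rI - H).
Expanding the 3×3 determinant: p(r) = r^3 - 31r^2 + 320r - 1100.
Rational-root test: r = 11 gives p(11) = 0.
Factor out (r - 11): p(r) = (r - 11)·(r^2 - 20r + 100).
The quadratic factor is (r - 10)^2.
Eigenvalues: 10, 10, 11.

10, 10, 11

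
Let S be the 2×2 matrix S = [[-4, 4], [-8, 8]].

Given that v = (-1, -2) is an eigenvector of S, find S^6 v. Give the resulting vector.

First find the eigenvalue: Sv = (-4, -8) = 4·(-1, -2), so λ = 4.
Then S^6 v = λ^6·v = 4^6·(-1, -2) = 4096·(-1, -2) = (-4096, -8192).

(-4096, -8192)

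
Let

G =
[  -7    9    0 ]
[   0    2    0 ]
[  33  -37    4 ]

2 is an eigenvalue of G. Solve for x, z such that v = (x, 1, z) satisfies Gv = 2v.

1, 2

We need (G - 2I)v = 0.
G - 2I = [[-9, 9, 0], [0, 0, 0], [33, -37, 2]].
Row 1: (-9)·x + (9)·1 + (0)·z = 0
Row 2: (0)·x + (0)·1 + (0)·z = 0
Row 3: (33)·x + (-37)·1 + (2)·z = 0
Solving gives x = 1, z = 2.
Check: G·(1, 1, 2) = (2, 2, 4) = 2·(1, 1, 2).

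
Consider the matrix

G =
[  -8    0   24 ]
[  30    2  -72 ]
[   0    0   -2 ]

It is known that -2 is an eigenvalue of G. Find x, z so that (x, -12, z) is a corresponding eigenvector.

We need (G + 2I)v = 0.
G + 2I = [[-6, 0, 24], [30, 4, -72], [0, 0, 0]].
Row 1: (-6)·x + (0)·-12 + (24)·z = 0
Row 2: (30)·x + (4)·-12 + (-72)·z = 0
Row 3: (0)·x + (0)·-12 + (0)·z = 0
Solving gives x = 4, z = 1.
Check: G·(4, -12, 1) = (-8, 24, -2) = -2·(4, -12, 1).

4, 1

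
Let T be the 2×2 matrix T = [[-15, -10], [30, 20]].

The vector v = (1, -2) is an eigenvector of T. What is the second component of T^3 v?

-250

First find the eigenvalue: Tv = (5, -10) = 5·(1, -2), so λ = 5.
Then T^3 v = λ^3·v = 5^3·(1, -2) = 125·(1, -2) = (125, -250).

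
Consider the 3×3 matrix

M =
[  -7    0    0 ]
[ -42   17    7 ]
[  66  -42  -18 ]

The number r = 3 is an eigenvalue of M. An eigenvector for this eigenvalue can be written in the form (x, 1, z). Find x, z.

0, -2

We need (M - 3I)v = 0.
M - 3I = [[-10, 0, 0], [-42, 14, 7], [66, -42, -21]].
Row 1: (-10)·x + (0)·1 + (0)·z = 0
Row 2: (-42)·x + (14)·1 + (7)·z = 0
Row 3: (66)·x + (-42)·1 + (-21)·z = 0
Solving gives x = 0, z = -2.
Check: M·(0, 1, -2) = (0, 3, -6) = 3·(0, 1, -2).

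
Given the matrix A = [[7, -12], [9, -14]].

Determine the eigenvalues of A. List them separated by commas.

det(A - μI) = (7 - μ)(-14 - μ) - (-12)·(9) = μ^2 + 7μ + 10.
This factors as (μ + 5)·(μ + 2) = 0.
Eigenvalues: -5, -2.

-5, -2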